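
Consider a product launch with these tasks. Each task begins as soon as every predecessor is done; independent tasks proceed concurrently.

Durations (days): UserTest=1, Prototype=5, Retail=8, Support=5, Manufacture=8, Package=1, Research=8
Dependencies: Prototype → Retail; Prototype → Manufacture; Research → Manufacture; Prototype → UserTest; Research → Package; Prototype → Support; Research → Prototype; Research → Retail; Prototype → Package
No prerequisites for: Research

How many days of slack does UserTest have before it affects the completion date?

Research→Prototype→Manufacture = 8+5+8 = 21 sets the makespan at 21 days.
Longest path through UserTest: 14 days (earliest finish 14, latest finish 21).
Slack of UserTest = 20 − 13 = 7 days.

7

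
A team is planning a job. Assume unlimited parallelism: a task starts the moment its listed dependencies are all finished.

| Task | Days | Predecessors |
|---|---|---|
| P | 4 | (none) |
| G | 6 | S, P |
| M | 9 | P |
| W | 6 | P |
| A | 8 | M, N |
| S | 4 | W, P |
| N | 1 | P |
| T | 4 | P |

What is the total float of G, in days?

The longest chain is P→M→A = 4+9+8 = 21; overall finish 21 days.
G finishes as early as 20 and must finish by 21.
Slack of G = 15 − 14 = 1 day.

1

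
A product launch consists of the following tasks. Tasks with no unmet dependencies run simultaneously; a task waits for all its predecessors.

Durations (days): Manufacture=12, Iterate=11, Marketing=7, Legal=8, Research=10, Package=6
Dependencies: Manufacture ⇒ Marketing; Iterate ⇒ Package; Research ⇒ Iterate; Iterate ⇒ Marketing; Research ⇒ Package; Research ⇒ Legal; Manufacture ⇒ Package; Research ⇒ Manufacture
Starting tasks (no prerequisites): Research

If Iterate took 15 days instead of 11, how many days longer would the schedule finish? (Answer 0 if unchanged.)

Critical path before the change: Research→Manufacture→Marketing = 10+12+7 = 29 giving 29 days.
The longest path through Iterate is only 28 days, so Iterate has float 1.
Now Research→Iterate→Marketing = 10+15+7 = 32 is longest, so the finish becomes 32 days.
Change in finish: 32 − 29 = +3 days.

3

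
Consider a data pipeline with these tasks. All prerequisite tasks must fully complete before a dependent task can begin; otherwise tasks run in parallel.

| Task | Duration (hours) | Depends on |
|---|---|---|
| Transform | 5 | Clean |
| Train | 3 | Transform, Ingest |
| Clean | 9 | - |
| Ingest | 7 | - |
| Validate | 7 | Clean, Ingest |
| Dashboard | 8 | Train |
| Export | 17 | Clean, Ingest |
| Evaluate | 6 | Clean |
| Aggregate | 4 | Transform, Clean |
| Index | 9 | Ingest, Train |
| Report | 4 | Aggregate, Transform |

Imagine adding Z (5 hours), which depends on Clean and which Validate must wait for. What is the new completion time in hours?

Originally the data pipeline takes 26 hours.
With Z inserted, Validate now waits for max(Clean, Ingest, Z).
New critical path: Clean→Transform→Train→Index = 9+5+3+9 = 26 ⇒ 26 hours.

26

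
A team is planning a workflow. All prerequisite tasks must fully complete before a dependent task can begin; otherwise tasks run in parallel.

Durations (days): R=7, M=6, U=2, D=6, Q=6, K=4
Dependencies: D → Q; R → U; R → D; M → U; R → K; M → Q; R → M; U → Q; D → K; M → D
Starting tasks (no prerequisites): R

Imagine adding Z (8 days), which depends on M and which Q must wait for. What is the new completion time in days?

27

Originally the job takes 25 days.
With Z inserted, Q now waits for max(D, U, M, Z).
New critical path: R→M→Z→Q = 7+6+8+6 = 27 ⇒ 27 days.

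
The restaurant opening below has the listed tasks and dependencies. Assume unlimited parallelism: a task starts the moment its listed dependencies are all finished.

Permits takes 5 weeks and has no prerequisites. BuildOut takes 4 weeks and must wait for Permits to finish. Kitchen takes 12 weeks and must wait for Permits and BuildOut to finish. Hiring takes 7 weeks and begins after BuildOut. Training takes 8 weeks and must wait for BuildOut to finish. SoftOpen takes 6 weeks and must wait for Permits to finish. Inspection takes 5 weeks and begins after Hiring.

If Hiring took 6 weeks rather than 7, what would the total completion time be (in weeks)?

21

Baseline: Permits→BuildOut→Hiring→Inspection = 5+4+7+5 = 21 → 21 weeks.
Hiring is on the critical path; changing it to 6 makes that path 20 weeks.
Now Permits→BuildOut→Kitchen = 5+4+12 = 21 is longest, so the finish becomes 21 weeks.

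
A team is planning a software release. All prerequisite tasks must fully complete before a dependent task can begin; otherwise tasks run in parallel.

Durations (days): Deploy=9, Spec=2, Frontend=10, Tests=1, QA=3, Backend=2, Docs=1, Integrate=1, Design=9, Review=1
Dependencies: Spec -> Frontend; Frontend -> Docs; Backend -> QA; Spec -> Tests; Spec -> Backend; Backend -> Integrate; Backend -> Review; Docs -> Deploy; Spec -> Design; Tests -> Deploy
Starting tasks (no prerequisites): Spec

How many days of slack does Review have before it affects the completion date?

Spec→Frontend→Docs→Deploy = 2+10+1+9 = 22 sets the makespan at 22 days.
The longest chain containing Review totals 5 days.
Slack of Review = 21 − 4 = 17 days.

17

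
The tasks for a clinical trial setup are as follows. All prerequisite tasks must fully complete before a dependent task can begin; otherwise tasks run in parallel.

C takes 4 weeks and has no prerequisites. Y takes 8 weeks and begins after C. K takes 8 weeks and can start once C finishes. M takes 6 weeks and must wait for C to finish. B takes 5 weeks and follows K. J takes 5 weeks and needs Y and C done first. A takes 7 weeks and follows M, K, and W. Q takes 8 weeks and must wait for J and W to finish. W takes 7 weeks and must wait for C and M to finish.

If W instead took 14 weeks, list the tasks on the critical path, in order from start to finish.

C, M, W, Q

As given, the longest chain is C→M→W→Q = 4+6+7+8 = 25, so the finish is 25 weeks.
W is on the critical path; changing it to 14 makes that path 32 weeks.
That remains the longest chain; total 32 weeks.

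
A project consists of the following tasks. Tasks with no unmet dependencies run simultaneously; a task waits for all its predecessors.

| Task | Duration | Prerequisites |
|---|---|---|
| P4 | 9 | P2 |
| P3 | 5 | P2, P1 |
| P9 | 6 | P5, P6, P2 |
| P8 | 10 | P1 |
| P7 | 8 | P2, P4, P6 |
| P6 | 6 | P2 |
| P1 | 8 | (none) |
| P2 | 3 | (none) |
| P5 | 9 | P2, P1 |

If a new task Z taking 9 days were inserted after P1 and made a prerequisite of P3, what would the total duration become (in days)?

23

Originally the project takes 23 days.
With Z inserted, P3 now waits for max(P2, P1, Z).
New critical path: P1→P5→P9 = 8+9+6 = 23 ⇒ 23 days.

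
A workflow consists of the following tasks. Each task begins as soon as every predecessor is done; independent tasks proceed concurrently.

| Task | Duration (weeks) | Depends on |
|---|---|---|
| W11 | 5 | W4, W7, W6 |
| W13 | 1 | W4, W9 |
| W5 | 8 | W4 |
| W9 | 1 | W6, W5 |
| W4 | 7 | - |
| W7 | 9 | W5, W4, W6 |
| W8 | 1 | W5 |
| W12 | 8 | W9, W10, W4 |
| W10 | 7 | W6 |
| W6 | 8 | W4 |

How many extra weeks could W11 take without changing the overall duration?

1

W4→W6→W10→W12 = 7+8+7+8 = 30 sets the makespan at 30 weeks.
The longest chain containing W11 totals 29 weeks.
Float = 30 − 29 = 1.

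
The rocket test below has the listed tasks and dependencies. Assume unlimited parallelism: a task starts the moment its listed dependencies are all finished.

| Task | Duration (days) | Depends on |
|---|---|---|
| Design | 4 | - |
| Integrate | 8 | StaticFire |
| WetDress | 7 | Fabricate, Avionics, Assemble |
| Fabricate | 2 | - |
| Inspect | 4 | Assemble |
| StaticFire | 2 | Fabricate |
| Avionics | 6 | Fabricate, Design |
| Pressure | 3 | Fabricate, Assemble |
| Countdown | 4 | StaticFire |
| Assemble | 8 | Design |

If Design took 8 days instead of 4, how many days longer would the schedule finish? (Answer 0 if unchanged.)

Critical path before the change: Design→Assemble→WetDress = 4+8+7 = 19 giving 19 days.
Design lies on that path, so at 8 days the path becomes 23 days.
That remains the longest chain; total 23 days.
Change in finish: 23 − 19 = +4 days.

4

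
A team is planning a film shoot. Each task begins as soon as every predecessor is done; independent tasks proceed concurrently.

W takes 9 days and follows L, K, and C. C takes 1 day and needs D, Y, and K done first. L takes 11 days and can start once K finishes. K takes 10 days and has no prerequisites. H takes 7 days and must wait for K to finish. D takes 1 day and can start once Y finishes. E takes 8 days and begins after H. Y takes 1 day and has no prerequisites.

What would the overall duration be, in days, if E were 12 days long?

30

The binding path is K→L→W = 10+11+9 = 30; finish at 30 days.
E is off the critical path — its longest chain is 25 days, giving 5 of slack.
That remains the longest chain; total 30 days.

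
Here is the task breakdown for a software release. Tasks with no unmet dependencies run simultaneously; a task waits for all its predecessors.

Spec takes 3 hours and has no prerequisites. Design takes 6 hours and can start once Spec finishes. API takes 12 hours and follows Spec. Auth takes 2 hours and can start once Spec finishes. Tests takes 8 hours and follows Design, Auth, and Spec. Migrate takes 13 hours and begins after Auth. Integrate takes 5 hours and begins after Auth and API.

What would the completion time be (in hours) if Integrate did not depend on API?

Original critical path: Spec→API→Integrate = 3+12+5 = 20 ⇒ 20 hours.
Without API→Integrate, Integrate's earliest start moves from 15 to 5.
The longest chain is now Spec→Auth→Migrate = 3+2+13 = 18, so the plan takes 18 hours.

18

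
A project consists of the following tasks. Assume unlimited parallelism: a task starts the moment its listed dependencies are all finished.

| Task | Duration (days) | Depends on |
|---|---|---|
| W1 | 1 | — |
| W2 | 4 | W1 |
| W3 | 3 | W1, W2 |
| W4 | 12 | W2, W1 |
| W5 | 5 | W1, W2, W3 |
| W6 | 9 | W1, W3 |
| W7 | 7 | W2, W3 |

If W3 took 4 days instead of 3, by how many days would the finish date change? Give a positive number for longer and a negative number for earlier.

As given, the longest chain is W1→W2→W3→W6 = 1+4+3+9 = 17, so the finish is 17 days.
W3 lies on that path, so at 4 days the path becomes 18 days.
That remains the longest chain; total 18 days.
Change in finish: 18 − 17 = +1 days.

1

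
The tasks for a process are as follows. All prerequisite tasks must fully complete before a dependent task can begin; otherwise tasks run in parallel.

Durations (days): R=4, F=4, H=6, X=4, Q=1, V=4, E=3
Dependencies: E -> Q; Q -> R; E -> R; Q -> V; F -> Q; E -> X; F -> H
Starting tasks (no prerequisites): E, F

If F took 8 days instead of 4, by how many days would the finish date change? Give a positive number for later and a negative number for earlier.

4

The binding path is F→H = 4+6 = 10; finish at 10 days.
F is on the critical path; changing it to 8 makes that path 14 days.
That remains the longest chain; total 14 days.
Change in finish: 14 − 10 = +4 days.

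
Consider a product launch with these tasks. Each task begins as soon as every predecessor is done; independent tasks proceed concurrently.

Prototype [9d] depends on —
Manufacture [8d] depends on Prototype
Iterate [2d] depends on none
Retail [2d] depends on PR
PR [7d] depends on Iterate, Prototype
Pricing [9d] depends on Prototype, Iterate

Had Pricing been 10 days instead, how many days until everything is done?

19

Baseline: Prototype→Pricing = 9+9 = 18 → 18 days.
Pricing is on the critical path; changing it to 10 makes that path 19 days.
No other chain overtakes it, so the finish is 19 days.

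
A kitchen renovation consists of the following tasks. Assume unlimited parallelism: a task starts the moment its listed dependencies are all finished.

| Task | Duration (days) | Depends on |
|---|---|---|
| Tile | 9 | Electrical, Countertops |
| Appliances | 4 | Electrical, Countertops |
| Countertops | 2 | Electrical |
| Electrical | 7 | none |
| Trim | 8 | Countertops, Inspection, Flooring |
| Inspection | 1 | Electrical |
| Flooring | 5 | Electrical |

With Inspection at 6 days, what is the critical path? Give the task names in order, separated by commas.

Actual critical path: Electrical→Flooring→Trim = 7+5+8 = 20 ⇒ 20 days.
Inspection is off the critical path — its longest chain is 16 days, giving 4 of slack.
The binding chain switches to Electrical→Inspection→Trim = 7+6+8 = 21; finish 21 days.

Electrical, Inspection, Trim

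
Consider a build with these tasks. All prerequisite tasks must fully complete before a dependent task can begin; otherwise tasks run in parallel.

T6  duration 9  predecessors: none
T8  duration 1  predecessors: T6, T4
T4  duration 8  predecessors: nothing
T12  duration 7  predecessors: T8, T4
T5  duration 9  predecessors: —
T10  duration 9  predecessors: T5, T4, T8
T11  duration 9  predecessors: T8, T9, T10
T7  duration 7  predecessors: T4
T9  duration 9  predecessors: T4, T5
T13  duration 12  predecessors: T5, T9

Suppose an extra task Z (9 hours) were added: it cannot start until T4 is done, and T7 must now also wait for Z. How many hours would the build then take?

Originally the build takes 30 hours.
With Z inserted, T7 now waits for max(T4, Z).
New critical path: T5→T9→T13 = 9+9+12 = 30 ⇒ 30 hours.

30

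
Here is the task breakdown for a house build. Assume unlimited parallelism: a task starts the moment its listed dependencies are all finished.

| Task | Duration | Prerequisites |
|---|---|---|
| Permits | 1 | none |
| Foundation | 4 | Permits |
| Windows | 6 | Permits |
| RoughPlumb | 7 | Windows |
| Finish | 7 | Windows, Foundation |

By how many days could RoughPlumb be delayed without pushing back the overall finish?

Permits→Windows→RoughPlumb = 1+6+7 = 14 sets the makespan at 14 days.
The longest chain containing RoughPlumb totals 14 days.
So RoughPlumb can slip 14 − 14 = 0 days.

0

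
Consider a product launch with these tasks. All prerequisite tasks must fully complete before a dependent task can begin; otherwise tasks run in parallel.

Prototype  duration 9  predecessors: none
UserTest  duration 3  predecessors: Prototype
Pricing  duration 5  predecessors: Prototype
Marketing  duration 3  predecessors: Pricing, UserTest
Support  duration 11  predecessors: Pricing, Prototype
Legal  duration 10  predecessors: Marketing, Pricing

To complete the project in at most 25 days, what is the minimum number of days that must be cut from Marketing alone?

2

Current finish: 27 days; target: 25.
Marketing is on every critical path, so each day cut from Marketing cuts the finish by one (this holds down to a finish of 25).
Need 27 − 25 = 2 days off Marketing → Marketing becomes 1 day, finish becomes 25.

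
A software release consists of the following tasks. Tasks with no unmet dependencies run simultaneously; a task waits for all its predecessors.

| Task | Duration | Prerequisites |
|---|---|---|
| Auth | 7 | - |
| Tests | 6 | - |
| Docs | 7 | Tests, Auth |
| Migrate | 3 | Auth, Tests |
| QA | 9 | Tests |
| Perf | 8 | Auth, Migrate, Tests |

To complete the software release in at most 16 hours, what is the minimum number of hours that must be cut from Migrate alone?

Current finish: 18 hours; target: 16.
Migrate is on every critical path, so each hour cut from Migrate cuts the finish by one (this holds down to a finish of 16).
Need 18 − 16 = 2 hours off Migrate → Migrate becomes 1 hour, finish becomes 16.

2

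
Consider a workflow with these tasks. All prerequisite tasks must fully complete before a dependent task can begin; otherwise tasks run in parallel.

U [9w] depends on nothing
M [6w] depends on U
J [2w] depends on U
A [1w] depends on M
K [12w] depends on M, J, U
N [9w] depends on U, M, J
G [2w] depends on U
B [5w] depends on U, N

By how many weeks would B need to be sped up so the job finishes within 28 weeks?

Current finish: 29 weeks; target: 28.
B is on every critical path, so each week cut from B cuts the finish by one (this holds down to a finish of 27).
Need 29 − 28 = 1 week off B → B becomes 4 weeks, finish becomes 28.

1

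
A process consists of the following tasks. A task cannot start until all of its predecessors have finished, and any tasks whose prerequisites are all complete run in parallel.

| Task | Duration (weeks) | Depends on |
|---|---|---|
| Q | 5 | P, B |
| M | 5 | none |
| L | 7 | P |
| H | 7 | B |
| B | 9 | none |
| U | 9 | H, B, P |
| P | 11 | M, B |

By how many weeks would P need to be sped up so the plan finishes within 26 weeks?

Current finish: 29 weeks; target: 26.
P is on every critical path, so each week cut from P cuts the finish by one (this holds down to a finish of 25).
Need 29 − 26 = 3 weeks off P → P becomes 8 weeks, finish becomes 26.

3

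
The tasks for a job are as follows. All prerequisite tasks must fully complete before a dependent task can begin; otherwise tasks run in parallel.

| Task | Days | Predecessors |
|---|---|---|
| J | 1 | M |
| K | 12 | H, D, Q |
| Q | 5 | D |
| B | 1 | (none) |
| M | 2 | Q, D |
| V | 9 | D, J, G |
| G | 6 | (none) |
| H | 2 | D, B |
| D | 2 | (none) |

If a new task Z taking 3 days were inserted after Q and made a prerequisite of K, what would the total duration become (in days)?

Originally the project takes 19 days.
With Z inserted, K now waits for max(H, D, Q, Z).
New critical path: D→Q→Z→K = 2+5+3+12 = 22 ⇒ 22 days.

22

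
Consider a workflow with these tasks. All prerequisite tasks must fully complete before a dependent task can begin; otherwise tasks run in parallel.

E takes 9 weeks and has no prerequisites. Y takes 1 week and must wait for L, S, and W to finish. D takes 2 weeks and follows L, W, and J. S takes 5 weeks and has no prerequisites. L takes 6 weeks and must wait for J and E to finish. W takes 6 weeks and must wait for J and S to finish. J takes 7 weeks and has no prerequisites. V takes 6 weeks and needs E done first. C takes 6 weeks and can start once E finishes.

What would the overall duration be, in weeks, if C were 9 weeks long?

As given, the longest chain is E→L→D = 9+6+2 = 17, so the finish is 17 weeks.
C has 2 weeks of float (longest path through it is 15).
The binding chain switches to E→C = 9+9 = 18; finish 18 weeks.

18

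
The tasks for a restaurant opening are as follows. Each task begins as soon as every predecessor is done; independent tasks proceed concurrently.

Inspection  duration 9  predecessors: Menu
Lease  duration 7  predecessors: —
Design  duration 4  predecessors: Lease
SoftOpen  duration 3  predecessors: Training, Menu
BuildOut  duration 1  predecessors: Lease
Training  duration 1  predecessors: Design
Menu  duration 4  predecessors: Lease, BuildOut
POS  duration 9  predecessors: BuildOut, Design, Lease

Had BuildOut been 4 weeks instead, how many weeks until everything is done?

Actual critical path: Lease→BuildOut→Menu→Inspection = 7+1+4+9 = 21 ⇒ 21 weeks.
Since BuildOut is critical, the +3 change carries straight to that chain (now 24 weeks).
No other chain overtakes it, so the finish is 24 weeks.

24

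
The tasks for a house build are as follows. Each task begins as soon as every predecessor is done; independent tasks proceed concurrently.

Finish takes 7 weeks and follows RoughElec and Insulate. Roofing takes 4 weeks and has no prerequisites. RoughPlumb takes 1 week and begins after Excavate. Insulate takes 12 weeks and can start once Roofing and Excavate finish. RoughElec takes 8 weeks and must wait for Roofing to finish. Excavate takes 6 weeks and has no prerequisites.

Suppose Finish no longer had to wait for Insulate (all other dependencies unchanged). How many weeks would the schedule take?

19

Before: longest chain Excavate→Insulate→Finish = 6+12+7 = 25, finish 25.
Without Insulate→Finish, Finish's earliest start moves from 18 to 12.
The longest chain is now Roofing→RoughElec→Finish = 4+8+7 = 19, so the schedule takes 19 weeks.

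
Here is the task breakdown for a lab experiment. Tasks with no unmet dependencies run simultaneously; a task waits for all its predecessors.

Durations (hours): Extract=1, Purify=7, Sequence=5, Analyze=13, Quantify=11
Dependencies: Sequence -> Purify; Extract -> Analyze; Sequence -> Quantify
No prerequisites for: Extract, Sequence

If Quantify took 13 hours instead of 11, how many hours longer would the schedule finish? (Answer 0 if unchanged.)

2

Critical path before the change: Sequence→Quantify = 5+11 = 16 giving 16 hours.
Quantify is on the critical path; changing it to 13 makes that path 18 hours.
That remains the longest chain; total 18 hours.
Change in finish: 18 − 16 = +2 hours.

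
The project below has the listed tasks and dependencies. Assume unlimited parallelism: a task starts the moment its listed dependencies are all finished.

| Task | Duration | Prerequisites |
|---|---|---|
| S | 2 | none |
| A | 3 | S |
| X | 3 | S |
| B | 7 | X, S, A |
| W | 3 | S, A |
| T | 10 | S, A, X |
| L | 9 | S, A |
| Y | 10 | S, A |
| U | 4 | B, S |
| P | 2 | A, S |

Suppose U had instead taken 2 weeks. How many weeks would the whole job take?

15

Actual critical path: S→A→B→U = 2+3+7+4 = 16 ⇒ 16 weeks.
Since U is critical, the -2 change carries straight to that chain (now 14 weeks).
New critical path: S→A→T = 2+3+10 = 15 ⇒ 15 weeks.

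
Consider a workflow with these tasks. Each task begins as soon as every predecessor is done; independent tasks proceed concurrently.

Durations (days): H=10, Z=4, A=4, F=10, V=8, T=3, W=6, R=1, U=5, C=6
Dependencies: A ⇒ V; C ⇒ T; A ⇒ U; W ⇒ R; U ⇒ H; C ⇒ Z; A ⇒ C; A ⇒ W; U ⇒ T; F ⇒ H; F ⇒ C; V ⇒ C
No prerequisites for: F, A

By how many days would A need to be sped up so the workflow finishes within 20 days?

2

Current finish: 22 days; target: 20.
A is on every critical path, so each day cut from A cuts the finish by one (this holds down to a finish of 20).
Need 22 − 20 = 2 days off A → A becomes 2 days, finish becomes 20.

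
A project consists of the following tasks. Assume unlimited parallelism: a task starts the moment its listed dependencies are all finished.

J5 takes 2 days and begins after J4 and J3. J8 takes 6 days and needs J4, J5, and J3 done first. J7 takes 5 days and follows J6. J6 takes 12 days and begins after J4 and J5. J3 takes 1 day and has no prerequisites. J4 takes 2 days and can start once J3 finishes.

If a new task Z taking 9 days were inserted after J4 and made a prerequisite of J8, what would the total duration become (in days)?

Originally the project takes 22 days.
With Z inserted, J8 now waits for max(J4, J5, J3, Z).
New critical path: J3→J4→J5→J6→J7 = 1+2+2+12+5 = 22 ⇒ 22 days.

22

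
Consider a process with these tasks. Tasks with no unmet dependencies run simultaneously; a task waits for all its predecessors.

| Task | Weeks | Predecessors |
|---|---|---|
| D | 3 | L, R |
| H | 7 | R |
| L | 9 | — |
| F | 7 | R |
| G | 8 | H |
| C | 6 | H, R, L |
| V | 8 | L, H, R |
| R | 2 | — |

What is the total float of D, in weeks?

L→V = 9+8 = 17 sets the makespan at 17 weeks.
The longest chain containing D totals 12 weeks.
Slack of D = 14 − 9 = 5 weeks.

5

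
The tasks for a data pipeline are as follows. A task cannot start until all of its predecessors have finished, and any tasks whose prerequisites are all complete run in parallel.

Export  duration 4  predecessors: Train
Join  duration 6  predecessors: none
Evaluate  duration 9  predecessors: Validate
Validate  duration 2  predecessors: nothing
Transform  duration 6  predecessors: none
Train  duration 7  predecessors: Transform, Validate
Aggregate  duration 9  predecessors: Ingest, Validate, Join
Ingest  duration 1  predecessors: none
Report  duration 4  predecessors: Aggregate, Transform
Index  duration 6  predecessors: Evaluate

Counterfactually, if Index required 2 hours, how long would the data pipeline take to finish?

19

As given, the longest chain is Join→Aggregate→Report = 6+9+4 = 19, so the finish is 19 hours.
Index is off the critical path — its longest chain is 17 hours, giving 2 of slack.
That remains the longest chain; total 19 hours.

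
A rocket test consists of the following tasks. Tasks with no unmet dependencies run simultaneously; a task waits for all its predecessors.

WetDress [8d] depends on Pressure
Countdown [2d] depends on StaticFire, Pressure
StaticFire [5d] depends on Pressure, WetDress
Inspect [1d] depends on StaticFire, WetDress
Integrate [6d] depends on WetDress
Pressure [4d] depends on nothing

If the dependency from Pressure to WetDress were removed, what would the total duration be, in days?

15

Original critical path: Pressure→WetDress→StaticFire→Countdown = 4+8+5+2 = 19 ⇒ 19 days.
Without Pressure→WetDress, WetDress's earliest start moves from 4 to 0.
After: WetDress→StaticFire→Countdown = 8+5+2 = 15 → 15 days.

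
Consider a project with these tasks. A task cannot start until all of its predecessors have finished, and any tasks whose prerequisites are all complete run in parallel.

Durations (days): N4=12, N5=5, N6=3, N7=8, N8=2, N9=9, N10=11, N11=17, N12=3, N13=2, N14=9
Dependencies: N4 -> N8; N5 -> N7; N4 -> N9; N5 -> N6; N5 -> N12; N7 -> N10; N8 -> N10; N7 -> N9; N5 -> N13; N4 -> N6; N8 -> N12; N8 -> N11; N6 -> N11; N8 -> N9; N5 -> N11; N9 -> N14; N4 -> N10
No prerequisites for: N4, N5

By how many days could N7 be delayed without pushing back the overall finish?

The longest chain is N4→N6→N11 = 12+3+17 = 32; overall finish 32 days.
N7 finishes as early as 13 and must finish by 14.
Float = 32 − 31 = 1.

1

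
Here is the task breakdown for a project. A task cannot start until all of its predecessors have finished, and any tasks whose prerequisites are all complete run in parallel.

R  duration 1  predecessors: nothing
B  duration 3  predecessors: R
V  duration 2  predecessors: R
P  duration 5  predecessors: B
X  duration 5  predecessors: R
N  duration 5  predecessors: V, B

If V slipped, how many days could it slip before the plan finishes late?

1

Critical path: R→B→P = 1+3+5 = 9, so the finish is 9 days.
Longest path through V: 8 days (earliest finish 3, latest finish 4).
Slack of V = 2 − 1 = 1 day.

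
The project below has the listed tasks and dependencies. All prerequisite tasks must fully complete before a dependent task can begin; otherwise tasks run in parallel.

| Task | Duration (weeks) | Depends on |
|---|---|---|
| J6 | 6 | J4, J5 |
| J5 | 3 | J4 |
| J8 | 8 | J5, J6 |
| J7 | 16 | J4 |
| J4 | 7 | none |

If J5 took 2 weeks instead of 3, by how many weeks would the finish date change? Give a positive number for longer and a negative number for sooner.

Baseline: J4→J5→J6→J8 = 7+3+6+8 = 24 → 24 weeks.
J5 lies on that path, so at 2 weeks the path becomes 23 weeks.
That remains the longest chain; total 23 weeks.
Change in finish: 23 − 24 = -1 weeks.

-1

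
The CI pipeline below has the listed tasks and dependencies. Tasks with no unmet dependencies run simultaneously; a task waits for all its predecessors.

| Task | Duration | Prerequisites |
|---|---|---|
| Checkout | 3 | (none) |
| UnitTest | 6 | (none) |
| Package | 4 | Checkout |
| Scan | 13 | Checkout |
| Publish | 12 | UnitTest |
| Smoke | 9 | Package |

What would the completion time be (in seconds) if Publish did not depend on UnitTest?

With the dependency in place, UnitTest→Publish = 6+12 = 18 sets the finish at 18 seconds.
Without UnitTest→Publish, Publish's earliest start moves from 6 to 0.
New critical path: Checkout→Package→Smoke = 3+4+9 = 16 ⇒ 16 seconds.

16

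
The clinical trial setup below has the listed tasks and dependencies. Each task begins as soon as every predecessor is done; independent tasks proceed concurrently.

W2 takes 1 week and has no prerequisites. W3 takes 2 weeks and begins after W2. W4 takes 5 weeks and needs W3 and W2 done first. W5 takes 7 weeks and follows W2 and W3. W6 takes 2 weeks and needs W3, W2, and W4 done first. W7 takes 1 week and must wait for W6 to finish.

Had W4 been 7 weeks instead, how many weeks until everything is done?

13

The binding path is W2→W3→W4→W6→W7 = 1+2+5+2+1 = 11; finish at 11 weeks.
W4 lies on that path, so at 7 weeks the path becomes 13 weeks.
The critical path is still W2→W3→W4→W6→W7; finish is now 13 weeks.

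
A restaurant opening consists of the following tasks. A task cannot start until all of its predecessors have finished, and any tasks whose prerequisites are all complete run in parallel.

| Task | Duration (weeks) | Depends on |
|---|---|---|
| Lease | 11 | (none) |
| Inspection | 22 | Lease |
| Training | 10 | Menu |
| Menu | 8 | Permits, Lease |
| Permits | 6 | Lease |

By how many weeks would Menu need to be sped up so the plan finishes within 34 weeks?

1

Current finish: 35 weeks; target: 34.
Menu is on every critical path, so each week cut from Menu cuts the finish by one (this holds down to a finish of 33).
Need 35 − 34 = 1 week off Menu → Menu becomes 7 weeks, finish becomes 34.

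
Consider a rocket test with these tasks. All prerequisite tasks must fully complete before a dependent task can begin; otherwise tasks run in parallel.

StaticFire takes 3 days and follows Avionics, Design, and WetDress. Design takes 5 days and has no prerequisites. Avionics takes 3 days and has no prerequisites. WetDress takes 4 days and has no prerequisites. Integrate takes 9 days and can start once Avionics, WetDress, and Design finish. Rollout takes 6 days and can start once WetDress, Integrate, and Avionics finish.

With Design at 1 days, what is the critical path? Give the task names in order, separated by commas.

WetDress, Integrate, Rollout

Actual critical path: Design→Integrate→Rollout = 5+9+6 = 20 ⇒ 20 days.
Design lies on that path, so at 1 day the path becomes 16 days.
Now WetDress→Integrate→Rollout = 4+9+6 = 19 is longest, so the finish becomes 19 days.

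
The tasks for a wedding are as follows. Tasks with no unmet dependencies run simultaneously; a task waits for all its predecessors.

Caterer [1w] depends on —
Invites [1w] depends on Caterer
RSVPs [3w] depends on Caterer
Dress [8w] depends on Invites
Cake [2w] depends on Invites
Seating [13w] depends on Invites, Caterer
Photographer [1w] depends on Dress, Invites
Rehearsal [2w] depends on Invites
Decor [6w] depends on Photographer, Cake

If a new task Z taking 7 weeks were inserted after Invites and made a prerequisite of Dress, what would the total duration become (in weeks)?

24

Originally the wedding takes 17 weeks.
With Z inserted, Dress now waits for max(Invites, Z).
New critical path: Caterer→Invites→Z→Dress→Photographer→Decor = 1+1+7+8+1+6 = 24 ⇒ 24 weeks.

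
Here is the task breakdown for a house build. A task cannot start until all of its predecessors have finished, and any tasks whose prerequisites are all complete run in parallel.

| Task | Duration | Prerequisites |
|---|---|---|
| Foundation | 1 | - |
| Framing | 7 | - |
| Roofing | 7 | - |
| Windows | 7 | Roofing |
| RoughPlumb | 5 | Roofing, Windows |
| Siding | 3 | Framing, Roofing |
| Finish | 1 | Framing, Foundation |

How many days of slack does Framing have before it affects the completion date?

9

The longest chain is Roofing→Windows→RoughPlumb = 7+7+5 = 19; overall finish 19 days.
Longest path through Framing: 10 days (earliest finish 7, latest finish 16).
Slack of Framing = 9 − 0 = 9 days.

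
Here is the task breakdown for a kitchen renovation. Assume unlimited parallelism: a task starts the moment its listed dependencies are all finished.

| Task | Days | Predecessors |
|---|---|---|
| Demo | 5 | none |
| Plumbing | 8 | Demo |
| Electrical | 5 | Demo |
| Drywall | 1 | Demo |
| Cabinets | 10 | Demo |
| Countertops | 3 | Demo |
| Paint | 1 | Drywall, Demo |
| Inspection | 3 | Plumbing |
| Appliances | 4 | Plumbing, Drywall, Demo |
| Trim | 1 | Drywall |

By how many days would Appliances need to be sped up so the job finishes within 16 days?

1

Current finish: 17 days; target: 16.
Appliances is on every critical path, so each day cut from Appliances cuts the finish by one (this holds down to a finish of 16).
Need 17 − 16 = 1 day off Appliances → Appliances becomes 3 days, finish becomes 16.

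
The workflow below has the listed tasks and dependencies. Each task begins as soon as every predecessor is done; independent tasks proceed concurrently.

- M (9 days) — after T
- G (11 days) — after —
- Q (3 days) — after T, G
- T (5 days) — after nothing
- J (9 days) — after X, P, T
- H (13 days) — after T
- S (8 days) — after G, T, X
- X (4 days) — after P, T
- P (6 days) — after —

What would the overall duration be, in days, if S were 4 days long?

As given, the longest chain is G→S = 11+8 = 19, so the finish is 19 days.
Since S is critical, the -4 change carries straight to that chain (now 15 days).
The binding chain switches to P→X→J = 6+4+9 = 19; finish 19 days.

19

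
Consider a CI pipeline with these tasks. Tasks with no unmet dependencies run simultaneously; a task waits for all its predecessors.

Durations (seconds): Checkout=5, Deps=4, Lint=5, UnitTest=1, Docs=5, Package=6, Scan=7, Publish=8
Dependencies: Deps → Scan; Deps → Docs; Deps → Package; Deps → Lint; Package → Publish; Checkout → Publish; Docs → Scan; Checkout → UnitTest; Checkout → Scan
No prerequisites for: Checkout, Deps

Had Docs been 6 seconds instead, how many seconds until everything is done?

18

The binding path is Deps→Package→Publish = 4+6+8 = 18; finish at 18 seconds.
The longest path through Docs is only 16 seconds, so Docs has float 2.
That remains the longest chain; total 18 seconds.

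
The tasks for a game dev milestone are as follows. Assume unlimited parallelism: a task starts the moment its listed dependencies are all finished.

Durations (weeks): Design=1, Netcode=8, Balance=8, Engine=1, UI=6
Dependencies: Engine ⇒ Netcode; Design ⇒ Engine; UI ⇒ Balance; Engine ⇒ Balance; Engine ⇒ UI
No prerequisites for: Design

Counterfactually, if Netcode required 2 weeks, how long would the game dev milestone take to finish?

Critical path before the change: Design→Engine→UI→Balance = 1+1+6+8 = 16 giving 16 weeks.
Netcode is off the critical path — its longest chain is 10 weeks, giving 6 of slack.
No other chain overtakes it, so the finish is 16 weeks.

16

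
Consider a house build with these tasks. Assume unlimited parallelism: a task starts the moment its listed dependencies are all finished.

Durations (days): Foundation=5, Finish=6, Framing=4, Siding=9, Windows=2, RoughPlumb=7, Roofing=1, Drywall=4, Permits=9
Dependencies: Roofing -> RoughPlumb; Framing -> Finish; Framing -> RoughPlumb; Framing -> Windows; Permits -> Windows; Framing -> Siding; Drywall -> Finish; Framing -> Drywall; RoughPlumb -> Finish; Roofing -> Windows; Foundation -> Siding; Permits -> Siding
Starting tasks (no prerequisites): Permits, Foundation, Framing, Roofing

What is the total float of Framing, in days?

1

The longest chain is Permits→Siding = 9+9 = 18; overall finish 18 days.
Framing finishes as early as 4 and must finish by 5.
So Framing can slip 5 − 4 = 1 day.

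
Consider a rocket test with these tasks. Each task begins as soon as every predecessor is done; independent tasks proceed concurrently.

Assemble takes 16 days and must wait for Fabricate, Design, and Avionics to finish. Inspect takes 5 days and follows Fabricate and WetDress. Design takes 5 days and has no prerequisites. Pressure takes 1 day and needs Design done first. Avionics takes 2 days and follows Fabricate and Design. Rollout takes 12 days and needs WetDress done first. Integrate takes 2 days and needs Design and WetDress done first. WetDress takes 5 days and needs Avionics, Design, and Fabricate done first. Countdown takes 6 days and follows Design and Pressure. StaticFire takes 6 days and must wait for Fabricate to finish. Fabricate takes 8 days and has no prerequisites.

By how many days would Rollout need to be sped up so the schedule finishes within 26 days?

Current finish: 27 days; target: 26.
Rollout is on every critical path, so each day cut from Rollout cuts the finish by one (this holds down to a finish of 26).
Need 27 − 26 = 1 day off Rollout → Rollout becomes 11 days, finish becomes 26.

1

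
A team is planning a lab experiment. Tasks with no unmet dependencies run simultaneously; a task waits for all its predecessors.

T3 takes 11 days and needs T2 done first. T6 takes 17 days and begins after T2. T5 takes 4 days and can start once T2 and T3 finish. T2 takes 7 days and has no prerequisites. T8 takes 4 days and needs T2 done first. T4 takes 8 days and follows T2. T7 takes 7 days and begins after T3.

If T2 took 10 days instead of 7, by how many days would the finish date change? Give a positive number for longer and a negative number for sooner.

3

Critical path before the change: T2→T3→T7 = 7+11+7 = 25 giving 25 days.
T2 lies on that path, so at 10 days the path becomes 28 days.
No other chain overtakes it, so the finish is 28 days.
Change in finish: 28 − 25 = +3 days.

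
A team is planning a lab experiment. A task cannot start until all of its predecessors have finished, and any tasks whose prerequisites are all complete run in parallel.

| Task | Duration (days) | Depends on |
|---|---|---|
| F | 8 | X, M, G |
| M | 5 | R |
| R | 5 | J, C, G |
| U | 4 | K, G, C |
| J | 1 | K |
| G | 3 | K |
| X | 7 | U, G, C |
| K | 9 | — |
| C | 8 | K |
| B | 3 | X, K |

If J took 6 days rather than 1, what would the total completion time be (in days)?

36

Critical path before the change: K→C→U→X→F = 9+8+4+7+8 = 36 giving 36 days.
J has 8 days of float (longest path through it is 28).
That remains the longest chain; total 36 days.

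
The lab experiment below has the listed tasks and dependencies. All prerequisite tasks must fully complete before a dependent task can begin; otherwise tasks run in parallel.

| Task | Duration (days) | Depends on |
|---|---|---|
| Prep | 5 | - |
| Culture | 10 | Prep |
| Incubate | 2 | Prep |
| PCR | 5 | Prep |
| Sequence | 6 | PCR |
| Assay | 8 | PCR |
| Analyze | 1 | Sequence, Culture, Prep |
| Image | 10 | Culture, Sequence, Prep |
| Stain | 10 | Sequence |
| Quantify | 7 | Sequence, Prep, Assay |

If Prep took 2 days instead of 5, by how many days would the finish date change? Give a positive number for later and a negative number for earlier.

-3

Actual critical path: Prep→PCR→Sequence→Image = 5+5+6+10 = 26 ⇒ 26 days.
Since Prep is critical, the -3 change carries straight to that chain (now 23 days).
No other chain overtakes it, so the finish is 23 days.
Change in finish: 23 − 26 = -3 days.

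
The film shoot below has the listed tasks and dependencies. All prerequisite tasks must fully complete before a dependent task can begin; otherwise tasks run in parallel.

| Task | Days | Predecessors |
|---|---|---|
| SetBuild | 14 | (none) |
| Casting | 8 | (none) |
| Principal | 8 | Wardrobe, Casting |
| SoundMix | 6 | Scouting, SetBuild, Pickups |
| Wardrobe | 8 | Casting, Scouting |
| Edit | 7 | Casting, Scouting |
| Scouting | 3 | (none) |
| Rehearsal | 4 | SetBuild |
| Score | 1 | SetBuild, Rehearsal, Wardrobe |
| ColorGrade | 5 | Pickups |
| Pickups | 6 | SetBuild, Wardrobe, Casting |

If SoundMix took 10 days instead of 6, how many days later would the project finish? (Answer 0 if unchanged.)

Critical path before the change: Casting→Wardrobe→Pickups→SoundMix = 8+8+6+6 = 28 giving 28 days.
SoundMix lies on that path, so at 10 days the path becomes 32 days.
No other chain overtakes it, so the finish is 32 days.
Change in finish: 32 − 28 = +4 days.

4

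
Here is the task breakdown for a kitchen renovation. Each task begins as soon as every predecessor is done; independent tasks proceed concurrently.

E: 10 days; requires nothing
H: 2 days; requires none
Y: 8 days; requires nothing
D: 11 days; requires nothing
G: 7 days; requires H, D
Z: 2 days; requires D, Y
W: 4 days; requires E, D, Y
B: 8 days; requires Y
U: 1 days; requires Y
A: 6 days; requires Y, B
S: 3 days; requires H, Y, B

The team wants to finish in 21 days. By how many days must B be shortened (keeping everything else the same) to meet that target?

1

Current finish: 22 days; target: 21.
B is on every critical path, so each day cut from B cuts the finish by one (this holds down to a finish of 18).
Need 22 − 21 = 1 day off B → B becomes 7 days, finish becomes 21.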